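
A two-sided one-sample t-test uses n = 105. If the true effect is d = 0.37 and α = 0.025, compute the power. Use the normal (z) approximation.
Power ≈ 0.94

Power calculation (one-sample t-test, normal approximation):
z_β = d · √n - z_{α/2}
z_β = 0.37 · √105 - 2.241
z_β = 0.37 · 10.247 - 2.241
z_β = 1.550

Power = Φ(z_β) = Φ(1.550) ≈ 0.939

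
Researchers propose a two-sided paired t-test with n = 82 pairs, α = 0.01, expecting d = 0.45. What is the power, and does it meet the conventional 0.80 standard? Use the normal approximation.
Power ≈ 0.93; the study is adequately powered (power ≥ 0.80)

Power calculation (paired t-test, normal approximation):
z_β = d · √n - z_{α/2}
z_β = 0.45 · √82 - 2.576
z_β = 0.45 · 9.055 - 2.576
z_β = 1.499

Power = Φ(z_β) = Φ(1.499) ≈ 0.933

Effect size d = 0.45 is small by Cohen's convention (0.2/0.5/0.8).

Threshold: power ≥ 0.80 is conventionally adequate.
Power ≈ 0.93 → the study is adequately powered (power ≥ 0.80).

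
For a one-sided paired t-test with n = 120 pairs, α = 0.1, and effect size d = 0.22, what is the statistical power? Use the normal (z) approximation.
Power ≈ 0.87

Power calculation (paired t-test, normal approximation):
z_β = d · √n - z_α
z_β = 0.22 · √120 - 1.282
z_β = 0.22 · 10.954 - 1.282
z_β = 1.128

Power = Φ(z_β) = Φ(1.128) ≈ 0.870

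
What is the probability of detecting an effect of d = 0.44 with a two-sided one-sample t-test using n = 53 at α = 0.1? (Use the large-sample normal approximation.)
Power ≈ 0.94

Power calculation (one-sample t-test, normal approximation):
z_β = d · √n - z_{α/2}
z_β = 0.44 · √53 - 1.645
z_β = 0.44 · 7.280 - 1.645
z_β = 1.558

Power = Φ(z_β) = Φ(1.558) ≈ 0.940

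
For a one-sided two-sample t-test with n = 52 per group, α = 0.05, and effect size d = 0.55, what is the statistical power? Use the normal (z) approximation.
Power ≈ 0.88

Power calculation (two-sample t-test, normal approximation):
z_β = d · √(n/2) - z_α
z_β = 0.55 · √(52/2) - 1.645
z_β = 0.55 · 5.099 - 1.645
z_β = 1.160

Power = Φ(z_β) = Φ(1.160) ≈ 0.877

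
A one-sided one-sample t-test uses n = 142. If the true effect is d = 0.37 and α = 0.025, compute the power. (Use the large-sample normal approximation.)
Power ≈ 0.99

Power calculation (one-sample t-test, normal approximation):
z_β = d · √n - z_α
z_β = 0.37 · √142 - 1.960
z_β = 0.37 · 11.916 - 1.960
z_β = 2.449

Power = Φ(z_β) = Φ(2.449) ≈ 0.993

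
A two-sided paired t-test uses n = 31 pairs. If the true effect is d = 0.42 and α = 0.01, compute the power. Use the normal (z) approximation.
Power ≈ 0.41

Power calculation (paired t-test, normal approximation):
z_β = d · √n - z_{α/2}
z_β = 0.42 · √31 - 2.576
z_β = 0.42 · 5.568 - 2.576
z_β = -0.237

Power = Φ(z_β) = Φ(-0.237) ≈ 0.406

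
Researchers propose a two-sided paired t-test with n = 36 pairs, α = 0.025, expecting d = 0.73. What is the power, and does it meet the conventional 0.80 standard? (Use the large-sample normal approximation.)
Power ≈ 0.98; the study is adequately powered (power ≥ 0.80)

Power calculation (paired t-test, normal approximation):
z_β = d · √n - z_{α/2}
z_β = 0.73 · √36 - 2.241
z_β = 0.73 · 6.000 - 2.241
z_β = 2.139

Power = Φ(z_β) = Φ(2.139) ≈ 0.984

Effect size d = 0.73 is medium by Cohen's convention (0.2/0.5/0.8).

Threshold: power ≥ 0.80 is conventionally adequate.
Power ≈ 0.98 → the study is adequately powered (power ≥ 0.80).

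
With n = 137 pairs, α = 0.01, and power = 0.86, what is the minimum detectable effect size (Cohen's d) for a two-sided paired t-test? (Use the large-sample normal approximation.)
d ≈ 0.31

Minimum detectable effect (paired t-test, normal approximation):
d = (z_{α/2} + z_β) / √n
d = (2.576 + 1.080) / √137
d = 3.656 / 11.705
d ≈ 0.31

By Cohen's convention (0.2 small / 0.5 medium / 0.8 large): small effect.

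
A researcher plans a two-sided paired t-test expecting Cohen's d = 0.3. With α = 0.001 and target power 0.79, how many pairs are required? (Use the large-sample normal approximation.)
n = 187 pairs

Sample size formula (paired t-test, normal approximation):
n = ((z_{α/2} + z_β) / d)²

z_{α/2} = 3.291 (for α = 0.001, two-sided)
z_β = 0.806 (for power = 0.79)
d = 0.3

n = ((3.291 + 0.806) / 0.3)²
n = (13.657)²
n ≈ 186.51
Round up to the next whole number: n = 187 pairs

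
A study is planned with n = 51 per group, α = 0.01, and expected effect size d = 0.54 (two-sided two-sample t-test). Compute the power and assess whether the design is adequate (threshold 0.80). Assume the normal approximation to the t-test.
Power ≈ 0.56; the study is underpowered (power < 0.80)

Power calculation (two-sample t-test, normal approximation):
z_β = d · √(n/2) - z_{α/2}
z_β = 0.54 · √(51/2) - 2.576
z_β = 0.54 · 5.050 - 2.576
z_β = 0.151

Power = Φ(z_β) = Φ(0.151) ≈ 0.560

Effect size d = 0.54 is medium by Cohen's convention (0.2/0.5/0.8).

Threshold: power ≥ 0.80 is conventionally adequate.
Power ≈ 0.56 → the study is underpowered (power < 0.80).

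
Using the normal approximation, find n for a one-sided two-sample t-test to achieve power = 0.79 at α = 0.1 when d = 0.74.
n = 16 per group

Sample size formula (two-sample t-test, normal approximation):
n = 2 · ((z_α + z_β) / d)²

z_α = 1.282 (for α = 0.1, one-sided)
z_β = 0.806 (for power = 0.79)
d = 0.74

n = 2 · ((1.282 + 0.806) / 0.74)²
n = 2 · (2.822)²
n ≈ 15.93
Round up to the next whole number: n = 16 per group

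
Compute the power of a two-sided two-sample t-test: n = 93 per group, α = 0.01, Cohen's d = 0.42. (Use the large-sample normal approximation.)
Power ≈ 0.61

Power calculation (two-sample t-test, normal approximation):
z_β = d · √(n/2) - z_{α/2}
z_β = 0.42 · √(93/2) - 2.576
z_β = 0.42 · 6.819 - 2.576
z_β = 0.288

Power = Φ(z_β) = Φ(0.288) ≈ 0.613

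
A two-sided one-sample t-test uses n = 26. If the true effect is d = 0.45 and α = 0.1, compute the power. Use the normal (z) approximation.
Power ≈ 0.74

Power calculation (one-sample t-test, normal approximation):
z_β = d · √n - z_{α/2}
z_β = 0.45 · √26 - 1.645
z_β = 0.45 · 5.099 - 1.645
z_β = 0.650

Power = Φ(z_β) = Φ(0.650) ≈ 0.742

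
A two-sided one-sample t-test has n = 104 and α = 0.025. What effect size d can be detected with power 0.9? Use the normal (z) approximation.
d ≈ 0.35

Minimum detectable effect (one-sample t-test, normal approximation):
d = (z_{α/2} + z_β) / √n
d = (2.241 + 1.282) / √104
d = 3.523 / 10.198
d ≈ 0.35

By Cohen's convention (0.2 small / 0.5 medium / 0.8 large): small effect.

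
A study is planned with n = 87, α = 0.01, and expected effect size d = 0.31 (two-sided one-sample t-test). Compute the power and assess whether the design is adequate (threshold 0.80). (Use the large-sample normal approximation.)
Power ≈ 0.62; the study is underpowered (power < 0.80)

Power calculation (one-sample t-test, normal approximation):
z_β = d · √n - z_{α/2}
z_β = 0.31 · √87 - 2.576
z_β = 0.31 · 9.327 - 2.576
z_β = 0.316

Power = Φ(z_β) = Φ(0.316) ≈ 0.624

Effect size d = 0.31 is small by Cohen's convention (0.2/0.5/0.8).

Threshold: power ≥ 0.80 is conventionally adequate.
Power ≈ 0.62 → the study is underpowered (power < 0.80).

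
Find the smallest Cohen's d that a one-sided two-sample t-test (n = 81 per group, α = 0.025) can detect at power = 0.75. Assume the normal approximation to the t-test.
d ≈ 0.41

Minimum detectable effect (two-sample t-test, normal approximation):
d = (z_α + z_β) / √(n/2)
d = (1.960 + 0.674) / √(81/2)
d = 2.634 / 6.364
d ≈ 0.41

By Cohen's convention (0.2 small / 0.5 medium / 0.8 large): small effect.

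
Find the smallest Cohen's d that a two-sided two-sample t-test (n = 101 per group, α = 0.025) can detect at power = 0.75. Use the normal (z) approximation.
d ≈ 0.41

Minimum detectable effect (two-sample t-test, normal approximation):
d = (z_{α/2} + z_β) / √(n/2)
d = (2.241 + 0.674) / √(101/2)
d = 2.916 / 7.106
d ≈ 0.41

By Cohen's convention (0.2 small / 0.5 medium / 0.8 large): small effect.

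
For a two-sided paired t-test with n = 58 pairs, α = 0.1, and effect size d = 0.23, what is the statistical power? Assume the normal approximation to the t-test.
Power ≈ 0.54

Power calculation (paired t-test, normal approximation):
z_β = d · √n - z_{α/2}
z_β = 0.23 · √58 - 1.645
z_β = 0.23 · 7.616 - 1.645
z_β = 0.107

Power = Φ(z_β) = Φ(0.107) ≈ 0.543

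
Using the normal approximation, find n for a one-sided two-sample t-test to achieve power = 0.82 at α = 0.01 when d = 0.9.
n = 26 per group

Sample size formula (two-sample t-test, normal approximation):
n = 2 · ((z_α + z_β) / d)²

z_α = 2.326 (for α = 0.01, one-sided)
z_β = 0.915 (for power = 0.82)
d = 0.9

n = 2 · ((2.326 + 0.915) / 0.9)²
n = 2 · (3.601)²
n ≈ 25.93
Round up to the next whole number: n = 26 per group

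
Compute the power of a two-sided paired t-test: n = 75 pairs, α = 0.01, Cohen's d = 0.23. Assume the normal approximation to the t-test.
Power ≈ 0.28

Power calculation (paired t-test, normal approximation):
z_β = d · √n - z_{α/2}
z_β = 0.23 · √75 - 2.576
z_β = 0.23 · 8.660 - 2.576
z_β = -0.584

Power = Φ(z_β) = Φ(-0.584) ≈ 0.280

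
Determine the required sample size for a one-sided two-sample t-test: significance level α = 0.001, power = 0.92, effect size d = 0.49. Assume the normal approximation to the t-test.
n = 169 per group

Sample size formula (two-sample t-test, normal approximation):
n = 2 · ((z_α + z_β) / d)²

z_α = 3.090 (for α = 0.001, one-sided)
z_β = 1.405 (for power = 0.92)
d = 0.49

n = 2 · ((3.090 + 1.405) / 0.49)²
n = 2 · (9.173)²
n ≈ 168.29
Round up to the next whole number: n = 169 per group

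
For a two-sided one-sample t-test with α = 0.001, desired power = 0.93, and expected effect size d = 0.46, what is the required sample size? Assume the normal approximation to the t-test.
n = 108

Sample size formula (one-sample t-test, normal approximation):
n = ((z_{α/2} + z_β) / d)²

z_{α/2} = 3.291 (for α = 0.001, two-sided)
z_β = 1.476 (for power = 0.93)
d = 0.46

n = ((3.291 + 1.476) / 0.46)²
n = (10.363)²
n ≈ 107.39
Round up to the next whole number: n = 108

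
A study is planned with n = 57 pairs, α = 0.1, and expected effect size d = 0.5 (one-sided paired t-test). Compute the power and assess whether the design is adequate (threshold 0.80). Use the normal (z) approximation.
Power ≈ 0.99; the study is adequately powered (power ≥ 0.80)

Power calculation (paired t-test, normal approximation):
z_β = d · √n - z_α
z_β = 0.5 · √57 - 1.282
z_β = 0.5 · 7.550 - 1.282
z_β = 2.493

Power = Φ(z_β) = Φ(2.493) ≈ 0.994

Effect size d = 0.5 is medium by Cohen's convention (0.2/0.5/0.8).

Threshold: power ≥ 0.80 is conventionally adequate.
Power ≈ 0.99 → the study is adequately powered (power ≥ 0.80).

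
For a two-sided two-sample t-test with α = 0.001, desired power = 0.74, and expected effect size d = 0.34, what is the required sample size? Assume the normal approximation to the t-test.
n = 268 per group

Sample size formula (two-sample t-test, normal approximation):
n = 2 · ((z_{α/2} + z_β) / d)²

z_{α/2} = 3.291 (for α = 0.001, two-sided)
z_β = 0.643 (for power = 0.74)
d = 0.34

n = 2 · ((3.291 + 0.643) / 0.34)²
n = 2 · (11.571)²
n ≈ 267.78
Round up to the next whole number: n = 268 per group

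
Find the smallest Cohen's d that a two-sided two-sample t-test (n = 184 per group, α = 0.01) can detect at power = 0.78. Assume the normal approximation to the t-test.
d ≈ 0.35

Minimum detectable effect (two-sample t-test, normal approximation):
d = (z_{α/2} + z_β) / √(n/2)
d = (2.576 + 0.772) / √(184/2)
d = 3.348 / 9.592
d ≈ 0.35

By Cohen's convention (0.2 small / 0.5 medium / 0.8 large): small effect.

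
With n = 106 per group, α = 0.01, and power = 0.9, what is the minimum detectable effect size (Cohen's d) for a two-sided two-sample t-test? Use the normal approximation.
d ≈ 0.53

Minimum detectable effect (two-sample t-test, normal approximation):
d = (z_{α/2} + z_β) / √(n/2)
d = (2.576 + 1.282) / √(106/2)
d = 3.857 / 7.280
d ≈ 0.53

By Cohen's convention (0.2 small / 0.5 medium / 0.8 large): medium effect.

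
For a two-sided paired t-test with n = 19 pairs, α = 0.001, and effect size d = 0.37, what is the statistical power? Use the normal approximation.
Power ≈ 0.05

Power calculation (paired t-test, normal approximation):
z_β = d · √n - z_{α/2}
z_β = 0.37 · √19 - 3.291
z_β = 0.37 · 4.359 - 3.291
z_β = -1.678

Power = Φ(z_β) = Φ(-1.678) ≈ 0.047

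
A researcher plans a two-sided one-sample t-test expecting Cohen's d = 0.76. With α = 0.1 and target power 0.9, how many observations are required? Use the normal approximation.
n = 15

Sample size formula (one-sample t-test, normal approximation):
n = ((z_{α/2} + z_β) / d)²

z_{α/2} = 1.645 (for α = 0.1, two-sided)
z_β = 1.282 (for power = 0.9)
d = 0.76

n = ((1.645 + 1.282) / 0.76)²
n = (3.851)²
n ≈ 14.83
Round up to the next whole number: n = 15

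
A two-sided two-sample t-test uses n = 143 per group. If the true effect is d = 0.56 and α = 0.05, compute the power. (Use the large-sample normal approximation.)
Power ≈ 1.00

Power calculation (two-sample t-test, normal approximation):
z_β = d · √(n/2) - z_{α/2}
z_β = 0.56 · √(143/2) - 1.960
z_β = 0.56 · 8.456 - 1.960
z_β = 2.775

Power = Φ(z_β) = Φ(2.775) ≈ 0.997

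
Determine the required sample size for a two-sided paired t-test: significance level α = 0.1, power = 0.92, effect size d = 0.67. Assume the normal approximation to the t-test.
n = 21 pairs

Sample size formula (paired t-test, normal approximation):
n = ((z_{α/2} + z_β) / d)²

z_{α/2} = 1.645 (for α = 0.1, two-sided)
z_β = 1.405 (for power = 0.92)
d = 0.67

n = ((1.645 + 1.405) / 0.67)²
n = (4.552)²
n ≈ 20.72
Round up to the next whole number: n = 21 pairs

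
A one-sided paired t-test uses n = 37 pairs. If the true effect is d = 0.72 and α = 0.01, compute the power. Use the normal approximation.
Power ≈ 0.98

Power calculation (paired t-test, normal approximation):
z_β = d · √n - z_α
z_β = 0.72 · √37 - 2.326
z_β = 0.72 · 6.083 - 2.326
z_β = 2.053

Power = Φ(z_β) = Φ(2.053) ≈ 0.980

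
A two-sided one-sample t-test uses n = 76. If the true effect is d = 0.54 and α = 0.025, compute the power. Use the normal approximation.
Power ≈ 0.99

Power calculation (one-sample t-test, normal approximation):
z_β = d · √n - z_{α/2}
z_β = 0.54 · √76 - 2.241
z_β = 0.54 · 8.718 - 2.241
z_β = 2.466

Power = Φ(z_β) = Φ(2.466) ≈ 0.993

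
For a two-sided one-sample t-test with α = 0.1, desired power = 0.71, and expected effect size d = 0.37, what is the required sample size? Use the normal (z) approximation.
n = 36

Sample size formula (one-sample t-test, normal approximation):
n = ((z_{α/2} + z_β) / d)²

z_{α/2} = 1.645 (for α = 0.1, two-sided)
z_β = 0.553 (for power = 0.71)
d = 0.37

n = ((1.645 + 0.553) / 0.37)²
n = (5.941)²
n ≈ 35.30
Round up to the next whole number: n = 36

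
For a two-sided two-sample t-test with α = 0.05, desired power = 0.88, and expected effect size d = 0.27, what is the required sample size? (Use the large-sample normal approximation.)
n = 270 per group

Sample size formula (two-sample t-test, normal approximation):
n = 2 · ((z_{α/2} + z_β) / d)²

z_{α/2} = 1.960 (for α = 0.05, two-sided)
z_β = 1.175 (for power = 0.88)
d = 0.27

n = 2 · ((1.960 + 1.175) / 0.27)²
n = 2 · (11.611)²
n ≈ 269.63
Round up to the next whole number: n = 270 per group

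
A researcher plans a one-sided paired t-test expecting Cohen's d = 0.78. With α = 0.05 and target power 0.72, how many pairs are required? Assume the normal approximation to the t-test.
n = 9 pairs

Sample size formula (paired t-test, normal approximation):
n = ((z_α + z_β) / d)²

z_α = 1.645 (for α = 0.05, one-sided)
z_β = 0.583 (for power = 0.72)
d = 0.78

n = ((1.645 + 0.583) / 0.78)²
n = (2.856)²
n ≈ 8.16
Round up to the next whole number: n = 9 pairs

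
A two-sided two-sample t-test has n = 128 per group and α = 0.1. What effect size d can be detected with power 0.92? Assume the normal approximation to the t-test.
d ≈ 0.38

Minimum detectable effect (two-sample t-test, normal approximation):
d = (z_{α/2} + z_β) / √(n/2)
d = (1.645 + 1.405) / √(128/2)
d = 3.050 / 8.000
d ≈ 0.38

By Cohen's convention (0.2 small / 0.5 medium / 0.8 large): small effect.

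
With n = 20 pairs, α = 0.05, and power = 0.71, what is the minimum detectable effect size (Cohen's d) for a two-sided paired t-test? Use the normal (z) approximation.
d ≈ 0.56

Minimum detectable effect (paired t-test, normal approximation):
d = (z_{α/2} + z_β) / √n
d = (1.960 + 0.553) / √20
d = 2.513 / 4.472
d ≈ 0.56

By Cohen's convention (0.2 small / 0.5 medium / 0.8 large): medium effect.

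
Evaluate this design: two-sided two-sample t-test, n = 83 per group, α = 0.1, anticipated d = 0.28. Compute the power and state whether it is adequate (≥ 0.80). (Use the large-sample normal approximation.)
Power ≈ 0.56; the study is underpowered (power < 0.80)

Power calculation (two-sample t-test, normal approximation):
z_β = d · √(n/2) - z_{α/2}
z_β = 0.28 · √(83/2) - 1.645
z_β = 0.28 · 6.442 - 1.645
z_β = 0.159

Power = Φ(z_β) = Φ(0.159) ≈ 0.563

Effect size d = 0.28 is small by Cohen's convention (0.2/0.5/0.8).

Threshold: power ≥ 0.80 is conventionally adequate.
Power ≈ 0.56 → the study is underpowered (power < 0.80).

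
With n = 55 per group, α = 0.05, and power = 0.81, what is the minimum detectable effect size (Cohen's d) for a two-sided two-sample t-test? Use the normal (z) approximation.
d ≈ 0.54

Minimum detectable effect (two-sample t-test, normal approximation):
d = (z_{α/2} + z_β) / √(n/2)
d = (1.960 + 0.878) / √(55/2)
d = 2.838 / 5.244
d ≈ 0.54

By Cohen's convention (0.2 small / 0.5 medium / 0.8 large): medium effect.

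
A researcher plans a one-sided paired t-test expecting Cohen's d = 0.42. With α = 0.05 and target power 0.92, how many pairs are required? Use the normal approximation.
n = 53 pairs

Sample size formula (paired t-test, normal approximation):
n = ((z_α + z_β) / d)²

z_α = 1.645 (for α = 0.05, one-sided)
z_β = 1.405 (for power = 0.92)
d = 0.42

n = ((1.645 + 1.405) / 0.42)²
n = (7.262)²
n ≈ 52.74
Round up to the next whole number: n = 53 pairs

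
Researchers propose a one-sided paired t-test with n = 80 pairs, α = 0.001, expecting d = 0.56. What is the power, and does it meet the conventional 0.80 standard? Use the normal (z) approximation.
Power ≈ 0.97; the study is adequately powered (power ≥ 0.80)

Power calculation (paired t-test, normal approximation):
z_β = d · √n - z_α
z_β = 0.56 · √80 - 3.090
z_β = 0.56 · 8.944 - 3.090
z_β = 1.919

Power = Φ(z_β) = Φ(1.919) ≈ 0.972

Effect size d = 0.56 is medium by Cohen's convention (0.2/0.5/0.8).

Threshold: power ≥ 0.80 is conventionally adequate.
Power ≈ 0.97 → the study is adequately powered (power ≥ 0.80).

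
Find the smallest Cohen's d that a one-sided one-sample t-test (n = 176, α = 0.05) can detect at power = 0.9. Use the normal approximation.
d ≈ 0.22

Minimum detectable effect (one-sample t-test, normal approximation):
d = (z_α + z_β) / √n
d = (1.645 + 1.282) / √176
d = 2.926 / 13.266
d ≈ 0.22

By Cohen's convention (0.2 small / 0.5 medium / 0.8 large): small effect.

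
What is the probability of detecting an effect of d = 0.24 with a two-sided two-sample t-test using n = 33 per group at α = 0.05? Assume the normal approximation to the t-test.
Power ≈ 0.16

Power calculation (two-sample t-test, normal approximation):
z_β = d · √(n/2) - z_{α/2}
z_β = 0.24 · √(33/2) - 1.960
z_β = 0.24 · 4.062 - 1.960
z_β = -0.985

Power = Φ(z_β) = Φ(-0.985) ≈ 0.162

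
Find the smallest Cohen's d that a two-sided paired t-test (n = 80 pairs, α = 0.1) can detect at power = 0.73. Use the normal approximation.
d ≈ 0.25

Minimum detectable effect (paired t-test, normal approximation):
d = (z_{α/2} + z_β) / √n
d = (1.645 + 0.613) / √80
d = 2.258 / 8.944
d ≈ 0.25

By Cohen's convention (0.2 small / 0.5 medium / 0.8 large): small effect.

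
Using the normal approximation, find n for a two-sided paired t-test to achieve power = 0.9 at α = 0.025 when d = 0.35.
n = 102 pairs

Sample size formula (paired t-test, normal approximation):
n = ((z_{α/2} + z_β) / d)²

z_{α/2} = 2.241 (for α = 0.025, two-sided)
z_β = 1.282 (for power = 0.9)
d = 0.35

n = ((2.241 + 1.282) / 0.35)²
n = (10.066)²
n ≈ 101.32
Round up to the next whole number: n = 102 pairs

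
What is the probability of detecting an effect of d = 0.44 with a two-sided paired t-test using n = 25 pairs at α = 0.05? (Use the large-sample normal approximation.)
Power ≈ 0.59

Power calculation (paired t-test, normal approximation):
z_β = d · √n - z_{α/2}
z_β = 0.44 · √25 - 1.960
z_β = 0.44 · 5.000 - 1.960
z_β = 0.240

Power = Φ(z_β) = Φ(0.240) ≈ 0.595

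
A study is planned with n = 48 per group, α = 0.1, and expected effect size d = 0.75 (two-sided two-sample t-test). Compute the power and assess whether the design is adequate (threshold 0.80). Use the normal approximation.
Power ≈ 0.98; the study is adequately powered (power ≥ 0.80)

Power calculation (two-sample t-test, normal approximation):
z_β = d · √(n/2) - z_{α/2}
z_β = 0.75 · √(48/2) - 1.645
z_β = 0.75 · 4.899 - 1.645
z_β = 2.029

Power = Φ(z_β) = Φ(2.029) ≈ 0.979

Effect size d = 0.75 is medium by Cohen's convention (0.2/0.5/0.8).

Threshold: power ≥ 0.80 is conventionally adequate.
Power ≈ 0.98 → the study is adequately powered (power ≥ 0.80).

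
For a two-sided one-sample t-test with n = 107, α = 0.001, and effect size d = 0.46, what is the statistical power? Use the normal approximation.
Power ≈ 0.93

Power calculation (one-sample t-test, normal approximation):
z_β = d · √n - z_{α/2}
z_β = 0.46 · √107 - 3.291
z_β = 0.46 · 10.344 - 3.291
z_β = 1.468

Power = Φ(z_β) = Φ(1.468) ≈ 0.929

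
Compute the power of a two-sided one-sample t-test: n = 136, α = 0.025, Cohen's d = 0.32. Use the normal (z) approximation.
Power ≈ 0.93

Power calculation (one-sample t-test, normal approximation):
z_β = d · √n - z_{α/2}
z_β = 0.32 · √136 - 2.241
z_β = 0.32 · 11.662 - 2.241
z_β = 1.490

Power = Φ(z_β) = Φ(1.490) ≈ 0.932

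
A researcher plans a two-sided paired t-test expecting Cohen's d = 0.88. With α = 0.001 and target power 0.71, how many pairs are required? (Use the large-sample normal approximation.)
n = 20 pairs

Sample size formula (paired t-test, normal approximation):
n = ((z_{α/2} + z_β) / d)²

z_{α/2} = 3.291 (for α = 0.001, two-sided)
z_β = 0.553 (for power = 0.71)
d = 0.88

n = ((3.291 + 0.553) / 0.88)²
n = (4.368)²
n ≈ 19.08
Round up to the next whole number: n = 20 pairs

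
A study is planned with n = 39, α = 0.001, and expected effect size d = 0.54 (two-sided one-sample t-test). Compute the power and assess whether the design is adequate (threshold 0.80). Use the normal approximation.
Power ≈ 0.53; the study is underpowered (power < 0.80)

Power calculation (one-sample t-test, normal approximation):
z_β = d · √n - z_{α/2}
z_β = 0.54 · √39 - 3.291
z_β = 0.54 · 6.245 - 3.291
z_β = 0.082

Power = Φ(z_β) = Φ(0.082) ≈ 0.533

Effect size d = 0.54 is medium by Cohen's convention (0.2/0.5/0.8).

Threshold: power ≥ 0.80 is conventionally adequate.
Power ≈ 0.53 → the study is underpowered (power < 0.80).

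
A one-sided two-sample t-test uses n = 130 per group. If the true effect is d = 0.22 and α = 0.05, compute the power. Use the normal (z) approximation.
Power ≈ 0.55

Power calculation (two-sample t-test, normal approximation):
z_β = d · √(n/2) - z_α
z_β = 0.22 · √(130/2) - 1.645
z_β = 0.22 · 8.062 - 1.645
z_β = 0.129

Power = Φ(z_β) = Φ(0.129) ≈ 0.551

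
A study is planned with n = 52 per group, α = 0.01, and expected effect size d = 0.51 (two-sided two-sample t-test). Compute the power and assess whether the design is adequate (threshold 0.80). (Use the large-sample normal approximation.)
Power ≈ 0.51; the study is underpowered (power < 0.80)

Power calculation (two-sample t-test, normal approximation):
z_β = d · √(n/2) - z_{α/2}
z_β = 0.51 · √(52/2) - 2.576
z_β = 0.51 · 5.099 - 2.576
z_β = 0.025

Power = Φ(z_β) = Φ(0.025) ≈ 0.510

Effect size d = 0.51 is medium by Cohen's convention (0.2/0.5/0.8).

Threshold: power ≥ 0.80 is conventionally adequate.
Power ≈ 0.51 → the study is underpowered (power < 0.80).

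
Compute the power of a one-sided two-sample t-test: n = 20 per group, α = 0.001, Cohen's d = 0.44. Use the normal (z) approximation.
Power ≈ 0.04

Power calculation (two-sample t-test, normal approximation):
z_β = d · √(n/2) - z_α
z_β = 0.44 · √(20/2) - 3.090
z_β = 0.44 · 3.162 - 3.090
z_β = -1.699

Power = Φ(z_β) = Φ(-1.699) ≈ 0.045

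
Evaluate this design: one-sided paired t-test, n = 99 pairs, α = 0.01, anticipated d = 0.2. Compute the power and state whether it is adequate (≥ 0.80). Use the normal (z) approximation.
Power ≈ 0.37; the study is underpowered (power < 0.80)

Power calculation (paired t-test, normal approximation):
z_β = d · √n - z_α
z_β = 0.2 · √99 - 2.326
z_β = 0.2 · 9.950 - 2.326
z_β = -0.336

Power = Φ(z_β) = Φ(-0.336) ≈ 0.368

Effect size d = 0.2 is small by Cohen's convention (0.2/0.5/0.8).

Threshold: power ≥ 0.80 is conventionally adequate.
Power ≈ 0.37 → the study is underpowered (power < 0.80).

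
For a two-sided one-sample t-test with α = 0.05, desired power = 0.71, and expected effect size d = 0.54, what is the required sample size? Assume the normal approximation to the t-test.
n = 22

Sample size formula (one-sample t-test, normal approximation):
n = ((z_{α/2} + z_β) / d)²

z_{α/2} = 1.960 (for α = 0.05, two-sided)
z_β = 0.553 (for power = 0.71)
d = 0.54

n = ((1.960 + 0.553) / 0.54)²
n = (4.654)²
n ≈ 21.66
Round up to the next whole number: n = 22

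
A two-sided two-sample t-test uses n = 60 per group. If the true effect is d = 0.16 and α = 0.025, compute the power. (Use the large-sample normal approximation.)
Power ≈ 0.09

Power calculation (two-sample t-test, normal approximation):
z_β = d · √(n/2) - z_{α/2}
z_β = 0.16 · √(60/2) - 2.241
z_β = 0.16 · 5.477 - 2.241
z_β = -1.365

Power = Φ(z_β) = Φ(-1.365) ≈ 0.086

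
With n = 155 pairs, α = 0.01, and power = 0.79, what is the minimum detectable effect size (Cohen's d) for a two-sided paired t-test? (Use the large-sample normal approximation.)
d ≈ 0.27

Minimum detectable effect (paired t-test, normal approximation):
d = (z_{α/2} + z_β) / √n
d = (2.576 + 0.806) / √155
d = 3.382 / 12.450
d ≈ 0.27

By Cohen's convention (0.2 small / 0.5 medium / 0.8 large): small effect.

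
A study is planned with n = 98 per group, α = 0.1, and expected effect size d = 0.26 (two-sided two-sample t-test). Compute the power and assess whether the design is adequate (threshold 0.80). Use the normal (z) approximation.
Power ≈ 0.57; the study is underpowered (power < 0.80)

Power calculation (two-sample t-test, normal approximation):
z_β = d · √(n/2) - z_{α/2}
z_β = 0.26 · √(98/2) - 1.645
z_β = 0.26 · 7.000 - 1.645
z_β = 0.175

Power = Φ(z_β) = Φ(0.175) ≈ 0.570

Effect size d = 0.26 is small by Cohen's convention (0.2/0.5/0.8).

Threshold: power ≥ 0.80 is conventionally adequate.
Power ≈ 0.57 → the study is underpowered (power < 0.80).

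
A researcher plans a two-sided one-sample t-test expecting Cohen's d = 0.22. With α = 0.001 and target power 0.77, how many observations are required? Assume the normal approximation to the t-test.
n = 336

Sample size formula (one-sample t-test, normal approximation):
n = ((z_{α/2} + z_β) / d)²

z_{α/2} = 3.291 (for α = 0.001, two-sided)
z_β = 0.739 (for power = 0.77)
d = 0.22

n = ((3.291 + 0.739) / 0.22)²
n = (18.318)²
n ≈ 335.55
Round up to the next whole number: n = 336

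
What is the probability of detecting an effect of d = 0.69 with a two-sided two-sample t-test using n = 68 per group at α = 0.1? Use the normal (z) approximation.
Power ≈ 0.99

Power calculation (two-sample t-test, normal approximation):
z_β = d · √(n/2) - z_{α/2}
z_β = 0.69 · √(68/2) - 1.645
z_β = 0.69 · 5.831 - 1.645
z_β = 2.379

Power = Φ(z_β) = Φ(2.379) ≈ 0.991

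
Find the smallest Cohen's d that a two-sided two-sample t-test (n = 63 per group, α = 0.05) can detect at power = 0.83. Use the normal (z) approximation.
d ≈ 0.52

Minimum detectable effect (two-sample t-test, normal approximation):
d = (z_{α/2} + z_β) / √(n/2)
d = (1.960 + 0.954) / √(63/2)
d = 2.914 / 5.612
d ≈ 0.52

By Cohen's convention (0.2 small / 0.5 medium / 0.8 large): medium effect.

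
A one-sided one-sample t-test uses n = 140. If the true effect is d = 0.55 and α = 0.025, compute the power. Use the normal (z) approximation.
Power ≈ 1.00

Power calculation (one-sample t-test, normal approximation):
z_β = d · √n - z_α
z_β = 0.55 · √140 - 1.960
z_β = 0.55 · 11.832 - 1.960
z_β = 4.548

Power = Φ(z_β) = Φ(4.548) ≈ 1.000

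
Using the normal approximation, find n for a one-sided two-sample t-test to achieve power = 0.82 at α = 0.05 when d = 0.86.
n = 18 per group

Sample size formula (two-sample t-test, normal approximation):
n = 2 · ((z_α + z_β) / d)²

z_α = 1.645 (for α = 0.05, one-sided)
z_β = 0.915 (for power = 0.82)
d = 0.86

n = 2 · ((1.645 + 0.915) / 0.86)²
n = 2 · (2.977)²
n ≈ 17.73
Round up to the next whole number: n = 18 per group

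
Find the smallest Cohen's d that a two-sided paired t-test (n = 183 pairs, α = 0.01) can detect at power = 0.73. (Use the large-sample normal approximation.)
d ≈ 0.24

Minimum detectable effect (paired t-test, normal approximation):
d = (z_{α/2} + z_β) / √n
d = (2.576 + 0.613) / √183
d = 3.189 / 13.528
d ≈ 0.24

By Cohen's convention (0.2 small / 0.5 medium / 0.8 large): small effect.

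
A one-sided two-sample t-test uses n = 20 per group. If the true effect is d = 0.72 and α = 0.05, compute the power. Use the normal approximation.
Power ≈ 0.74

Power calculation (two-sample t-test, normal approximation):
z_β = d · √(n/2) - z_α
z_β = 0.72 · √(20/2) - 1.645
z_β = 0.72 · 3.162 - 1.645
z_β = 0.632

Power = Φ(z_β) = Φ(0.632) ≈ 0.736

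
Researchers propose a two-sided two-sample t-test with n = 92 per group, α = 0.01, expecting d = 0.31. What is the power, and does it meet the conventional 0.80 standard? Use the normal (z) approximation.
Power ≈ 0.32; the study is underpowered (power < 0.80)

Power calculation (two-sample t-test, normal approximation):
z_β = d · √(n/2) - z_{α/2}
z_β = 0.31 · √(92/2) - 2.576
z_β = 0.31 · 6.782 - 2.576
z_β = -0.473

Power = Φ(z_β) = Φ(-0.473) ≈ 0.318

Effect size d = 0.31 is small by Cohen's convention (0.2/0.5/0.8).

Threshold: power ≥ 0.80 is conventionally adequate.
Power ≈ 0.32 → the study is underpowered (power < 0.80).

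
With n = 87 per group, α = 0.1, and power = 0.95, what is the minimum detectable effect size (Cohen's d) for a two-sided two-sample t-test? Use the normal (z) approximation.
d ≈ 0.50

Minimum detectable effect (two-sample t-test, normal approximation):
d = (z_{α/2} + z_β) / √(n/2)
d = (1.645 + 1.645) / √(87/2)
d = 3.290 / 6.595
d ≈ 0.50

By Cohen's convention (0.2 small / 0.5 medium / 0.8 large): medium effect.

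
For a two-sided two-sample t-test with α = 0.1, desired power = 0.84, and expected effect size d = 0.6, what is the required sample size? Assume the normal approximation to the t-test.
n = 39 per group

Sample size formula (two-sample t-test, normal approximation):
n = 2 · ((z_{α/2} + z_β) / d)²

z_{α/2} = 1.645 (for α = 0.1, two-sided)
z_β = 0.994 (for power = 0.84)
d = 0.6

n = 2 · ((1.645 + 0.994) / 0.6)²
n = 2 · (4.398)²
n ≈ 38.68
Round up to the next whole number: n = 39 per group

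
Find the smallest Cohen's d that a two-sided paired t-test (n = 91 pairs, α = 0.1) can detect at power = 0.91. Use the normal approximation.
d ≈ 0.31

Minimum detectable effect (paired t-test, normal approximation):
d = (z_{α/2} + z_β) / √n
d = (1.645 + 1.341) / √91
d = 2.986 / 9.539
d ≈ 0.31

By Cohen's convention (0.2 small / 0.5 medium / 0.8 large): small effect.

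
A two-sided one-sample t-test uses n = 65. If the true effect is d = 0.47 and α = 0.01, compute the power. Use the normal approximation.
Power ≈ 0.89

Power calculation (one-sample t-test, normal approximation):
z_β = d · √n - z_{α/2}
z_β = 0.47 · √65 - 2.576
z_β = 0.47 · 8.062 - 2.576
z_β = 1.213

Power = Φ(z_β) = Φ(1.213) ≈ 0.888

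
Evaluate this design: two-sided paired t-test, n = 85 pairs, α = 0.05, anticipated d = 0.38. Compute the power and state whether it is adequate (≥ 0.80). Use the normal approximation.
Power ≈ 0.94; the study is adequately powered (power ≥ 0.80)

Power calculation (paired t-test, normal approximation):
z_β = d · √n - z_{α/2}
z_β = 0.38 · √85 - 1.960
z_β = 0.38 · 9.220 - 1.960
z_β = 1.543

Power = Φ(z_β) = Φ(1.543) ≈ 0.939

Effect size d = 0.38 is small by Cohen's convention (0.2/0.5/0.8).

Threshold: power ≥ 0.80 is conventionally adequate.
Power ≈ 0.94 → the study is adequately powered (power ≥ 0.80).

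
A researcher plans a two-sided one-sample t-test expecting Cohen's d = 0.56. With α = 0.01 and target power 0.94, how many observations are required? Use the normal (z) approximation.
n = 55

Sample size formula (one-sample t-test, normal approximation):
n = ((z_{α/2} + z_β) / d)²

z_{α/2} = 2.576 (for α = 0.01, two-sided)
z_β = 1.555 (for power = 0.94)
d = 0.56

n = ((2.576 + 1.555) / 0.56)²
n = (7.377)²
n ≈ 54.42
Round up to the next whole number: n = 55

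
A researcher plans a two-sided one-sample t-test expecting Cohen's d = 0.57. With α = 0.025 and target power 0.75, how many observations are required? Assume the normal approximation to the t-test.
n = 27

Sample size formula (one-sample t-test, normal approximation):
n = ((z_{α/2} + z_β) / d)²

z_{α/2} = 2.241 (for α = 0.025, two-sided)
z_β = 0.674 (for power = 0.75)
d = 0.57

n = ((2.241 + 0.674) / 0.57)²
n = (5.114)²
n ≈ 26.15
Round up to the next whole number: n = 27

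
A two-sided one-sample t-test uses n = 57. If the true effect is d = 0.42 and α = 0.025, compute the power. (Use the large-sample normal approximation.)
Power ≈ 0.82

Power calculation (one-sample t-test, normal approximation):
z_β = d · √n - z_{α/2}
z_β = 0.42 · √57 - 2.241
z_β = 0.42 · 7.550 - 2.241
z_β = 0.930

Power = Φ(z_β) = Φ(0.930) ≈ 0.824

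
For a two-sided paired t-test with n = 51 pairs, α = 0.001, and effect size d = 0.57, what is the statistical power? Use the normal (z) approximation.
Power ≈ 0.78

Power calculation (paired t-test, normal approximation):
z_β = d · √n - z_{α/2}
z_β = 0.57 · √51 - 3.291
z_β = 0.57 · 7.141 - 3.291
z_β = 0.780

Power = Φ(z_β) = Φ(0.780) ≈ 0.782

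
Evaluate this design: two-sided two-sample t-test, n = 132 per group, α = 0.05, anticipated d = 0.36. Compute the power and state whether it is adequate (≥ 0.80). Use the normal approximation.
Power ≈ 0.83; the study is adequately powered (power ≥ 0.80)

Power calculation (two-sample t-test, normal approximation):
z_β = d · √(n/2) - z_{α/2}
z_β = 0.36 · √(132/2) - 1.960
z_β = 0.36 · 8.124 - 1.960
z_β = 0.965

Power = Φ(z_β) = Φ(0.965) ≈ 0.833

Effect size d = 0.36 is small by Cohen's convention (0.2/0.5/0.8).

Threshold: power ≥ 0.80 is conventionally adequate.
Power ≈ 0.83 → the study is adequately powered (power ≥ 0.80).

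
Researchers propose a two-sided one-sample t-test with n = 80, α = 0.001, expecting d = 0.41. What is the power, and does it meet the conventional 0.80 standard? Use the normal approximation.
Power ≈ 0.65; the study is underpowered (power < 0.80)

Power calculation (one-sample t-test, normal approximation):
z_β = d · √n - z_{α/2}
z_β = 0.41 · √80 - 3.291
z_β = 0.41 · 8.944 - 3.291
z_β = 0.377

Power = Φ(z_β) = Φ(0.377) ≈ 0.647

Effect size d = 0.41 is small by Cohen's convention (0.2/0.5/0.8).

Threshold: power ≥ 0.80 is conventionally adequate.
Power ≈ 0.65 → the study is underpowered (power < 0.80).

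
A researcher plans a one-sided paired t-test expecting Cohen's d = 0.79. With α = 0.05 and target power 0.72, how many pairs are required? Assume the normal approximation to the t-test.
n = 8 pairs

Sample size formula (paired t-test, normal approximation):
n = ((z_α + z_β) / d)²

z_α = 1.645 (for α = 0.05, one-sided)
z_β = 0.583 (for power = 0.72)
d = 0.79

n = ((1.645 + 0.583) / 0.79)²
n = (2.820)²
n ≈ 7.95
Round up to the next whole number: n = 8 pairs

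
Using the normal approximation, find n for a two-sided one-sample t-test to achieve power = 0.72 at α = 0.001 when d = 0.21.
n = 341

Sample size formula (one-sample t-test, normal approximation):
n = ((z_{α/2} + z_β) / d)²

z_{α/2} = 3.291 (for α = 0.001, two-sided)
z_β = 0.583 (for power = 0.72)
d = 0.21

n = ((3.291 + 0.583) / 0.21)²
n = (18.448)²
n ≈ 340.33
Round up to the next whole number: n = 341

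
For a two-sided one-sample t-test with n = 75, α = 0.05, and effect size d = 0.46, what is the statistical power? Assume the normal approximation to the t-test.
Power ≈ 0.98

Power calculation (one-sample t-test, normal approximation):
z_β = d · √n - z_{α/2}
z_β = 0.46 · √75 - 1.960
z_β = 0.46 · 8.660 - 1.960
z_β = 2.024

Power = Φ(z_β) = Φ(2.024) ≈ 0.979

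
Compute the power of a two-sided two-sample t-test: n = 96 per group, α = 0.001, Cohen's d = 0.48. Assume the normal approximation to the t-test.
Power ≈ 0.51

Power calculation (two-sample t-test, normal approximation):
z_β = d · √(n/2) - z_{α/2}
z_β = 0.48 · √(96/2) - 3.291
z_β = 0.48 · 6.928 - 3.291
z_β = 0.035

Power = Φ(z_β) = Φ(0.035) ≈ 0.514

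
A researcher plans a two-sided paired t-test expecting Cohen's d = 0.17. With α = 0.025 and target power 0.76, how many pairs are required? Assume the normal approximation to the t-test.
n = 301 pairs

Sample size formula (paired t-test, normal approximation):
n = ((z_{α/2} + z_β) / d)²

z_{α/2} = 2.241 (for α = 0.025, two-sided)
z_β = 0.706 (for power = 0.76)
d = 0.17

n = ((2.241 + 0.706) / 0.17)²
n = (17.335)²
n ≈ 300.50
Round up to the next whole number: n = 301 pairs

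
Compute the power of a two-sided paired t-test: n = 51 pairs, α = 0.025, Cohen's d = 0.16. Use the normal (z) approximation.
Power ≈ 0.14

Power calculation (paired t-test, normal approximation):
z_β = d · √n - z_{α/2}
z_β = 0.16 · √51 - 2.241
z_β = 0.16 · 7.141 - 2.241
z_β = -1.099

Power = Φ(z_β) = Φ(-1.099) ≈ 0.136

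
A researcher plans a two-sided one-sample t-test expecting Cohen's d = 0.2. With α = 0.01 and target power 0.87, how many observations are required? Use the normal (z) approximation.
n = 343

Sample size formula (one-sample t-test, normal approximation):
n = ((z_{α/2} + z_β) / d)²

z_{α/2} = 2.576 (for α = 0.01, two-sided)
z_β = 1.126 (for power = 0.87)
d = 0.2

n = ((2.576 + 1.126) / 0.2)²
n = (18.510)²
n ≈ 342.62
Round up to the next whole number: n = 343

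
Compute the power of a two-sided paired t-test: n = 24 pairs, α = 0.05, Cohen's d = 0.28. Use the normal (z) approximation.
Power ≈ 0.28

Power calculation (paired t-test, normal approximation):
z_β = d · √n - z_{α/2}
z_β = 0.28 · √24 - 1.960
z_β = 0.28 · 4.899 - 1.960
z_β = -0.588

Power = Φ(z_β) = Φ(-0.588) ≈ 0.278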